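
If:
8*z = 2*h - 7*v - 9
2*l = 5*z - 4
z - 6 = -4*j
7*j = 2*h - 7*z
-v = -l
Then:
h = 196/27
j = 106/81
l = -7/81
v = -7/81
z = 62/81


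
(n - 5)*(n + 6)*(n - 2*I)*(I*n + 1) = I*n^4 + 3*n^3 + I*n^3 + 3*n^2 - 32*I*n^2 - 90*n - 2*I*n + 60*I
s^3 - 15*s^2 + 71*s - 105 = (s - 7)*(s - 5)*(s - 3)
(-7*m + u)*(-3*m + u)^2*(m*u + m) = -63*m^4*u - 63*m^4 + 51*m^3*u^2 + 51*m^3*u - 13*m^2*u^3 - 13*m^2*u^2 + m*u^4 + m*u^3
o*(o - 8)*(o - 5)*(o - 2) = o^4 - 15*o^3 + 66*o^2 - 80*o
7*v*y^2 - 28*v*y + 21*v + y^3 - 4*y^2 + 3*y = (7*v + y)*(y - 3)*(y - 1)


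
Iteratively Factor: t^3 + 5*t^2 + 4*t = (t + 4)*(t^2 + t) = t*(t + 4)*(t + 1)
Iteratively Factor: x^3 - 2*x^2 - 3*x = (x + 1)*(x^2 - 3*x) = x*(x + 1)*(x - 3)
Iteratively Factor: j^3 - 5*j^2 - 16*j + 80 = (j - 5)*(j^2 - 16) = (j - 5)*(j + 4)*(j - 4)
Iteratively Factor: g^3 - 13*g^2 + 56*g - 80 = (g - 4)*(g^2 - 9*g + 20) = (g - 4)^2*(g - 5)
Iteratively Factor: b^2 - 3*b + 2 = (b - 1)*(b - 2)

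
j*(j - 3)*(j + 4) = j^3 + j^2 - 12*j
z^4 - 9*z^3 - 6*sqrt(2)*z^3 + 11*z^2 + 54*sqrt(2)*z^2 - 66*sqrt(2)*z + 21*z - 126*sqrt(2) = (z - 7)*(z - 3)*(z + 1)*(z - 6*sqrt(2))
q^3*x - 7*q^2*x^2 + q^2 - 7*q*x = q*(q - 7*x)*(q*x + 1)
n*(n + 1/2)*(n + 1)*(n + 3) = n^4 + 9*n^3/2 + 5*n^2 + 3*n/2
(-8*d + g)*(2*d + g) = -16*d^2 - 6*d*g + g^2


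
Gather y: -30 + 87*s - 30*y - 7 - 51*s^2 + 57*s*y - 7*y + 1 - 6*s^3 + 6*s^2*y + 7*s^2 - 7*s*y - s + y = -6*s^3 - 44*s^2 + 86*s + y*(6*s^2 + 50*s - 36) - 36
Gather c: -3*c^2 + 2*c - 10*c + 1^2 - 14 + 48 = -3*c^2 - 8*c + 35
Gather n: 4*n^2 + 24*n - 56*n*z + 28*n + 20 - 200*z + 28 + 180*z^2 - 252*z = 4*n^2 + n*(52 - 56*z) + 180*z^2 - 452*z + 48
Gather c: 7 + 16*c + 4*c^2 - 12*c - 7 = 4*c^2 + 4*c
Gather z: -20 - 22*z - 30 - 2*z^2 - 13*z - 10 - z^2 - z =-3*z^2 - 36*z - 60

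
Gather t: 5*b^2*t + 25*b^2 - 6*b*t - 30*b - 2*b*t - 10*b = 25*b^2 - 40*b + t*(5*b^2 - 8*b)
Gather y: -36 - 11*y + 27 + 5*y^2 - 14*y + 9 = 5*y^2 - 25*y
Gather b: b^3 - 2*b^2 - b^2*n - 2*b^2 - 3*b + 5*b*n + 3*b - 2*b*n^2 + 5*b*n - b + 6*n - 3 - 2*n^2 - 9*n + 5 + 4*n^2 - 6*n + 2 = b^3 + b^2*(-n - 4) + b*(-2*n^2 + 10*n - 1) + 2*n^2 - 9*n + 4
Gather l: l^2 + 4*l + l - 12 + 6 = l^2 + 5*l - 6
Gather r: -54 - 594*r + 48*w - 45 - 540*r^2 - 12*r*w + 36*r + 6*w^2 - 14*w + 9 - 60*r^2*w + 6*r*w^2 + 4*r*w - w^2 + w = r^2*(-60*w - 540) + r*(6*w^2 - 8*w - 558) + 5*w^2 + 35*w - 90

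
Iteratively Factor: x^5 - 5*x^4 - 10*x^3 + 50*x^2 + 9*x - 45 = (x - 1)*(x^4 - 4*x^3 - 14*x^2 + 36*x + 45) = (x - 1)*(x + 1)*(x^3 - 5*x^2 - 9*x + 45) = (x - 5)*(x - 1)*(x + 1)*(x^2 - 9) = (x - 5)*(x - 1)*(x + 1)*(x + 3)*(x - 3)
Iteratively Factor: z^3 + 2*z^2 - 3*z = (z - 1)*(z^2 + 3*z) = (z - 1)*(z + 3)*(z)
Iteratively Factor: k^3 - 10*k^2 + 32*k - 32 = (k - 4)*(k^2 - 6*k + 8) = (k - 4)*(k - 2)*(k - 4)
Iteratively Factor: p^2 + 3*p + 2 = (p + 2)*(p + 1)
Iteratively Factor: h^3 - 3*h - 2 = (h + 1)*(h^2 - h - 2) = (h + 1)^2*(h - 2)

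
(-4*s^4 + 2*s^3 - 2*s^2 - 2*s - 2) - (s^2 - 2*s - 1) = -4*s^4 + 2*s^3 - 3*s^2 - 1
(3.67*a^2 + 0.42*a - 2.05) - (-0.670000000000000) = 3.67*a^2 + 0.42*a - 1.38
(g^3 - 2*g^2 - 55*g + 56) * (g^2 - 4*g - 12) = g^5 - 6*g^4 - 59*g^3 + 300*g^2 + 436*g - 672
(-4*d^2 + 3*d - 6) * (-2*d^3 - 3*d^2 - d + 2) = 8*d^5 + 6*d^4 + 7*d^3 + 7*d^2 + 12*d - 12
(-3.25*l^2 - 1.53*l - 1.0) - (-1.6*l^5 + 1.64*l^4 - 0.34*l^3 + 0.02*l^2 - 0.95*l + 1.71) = 1.6*l^5 - 1.64*l^4 + 0.34*l^3 - 3.27*l^2 - 0.58*l - 2.71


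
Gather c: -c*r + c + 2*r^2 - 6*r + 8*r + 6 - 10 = c*(1 - r) + 2*r^2 + 2*r - 4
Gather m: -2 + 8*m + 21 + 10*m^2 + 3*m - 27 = 10*m^2 + 11*m - 8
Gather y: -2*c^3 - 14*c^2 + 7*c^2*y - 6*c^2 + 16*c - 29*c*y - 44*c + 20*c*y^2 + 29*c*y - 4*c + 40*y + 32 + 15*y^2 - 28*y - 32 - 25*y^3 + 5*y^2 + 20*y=-2*c^3 - 20*c^2 - 32*c - 25*y^3 + y^2*(20*c + 20) + y*(7*c^2 + 32)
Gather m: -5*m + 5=5 - 5*m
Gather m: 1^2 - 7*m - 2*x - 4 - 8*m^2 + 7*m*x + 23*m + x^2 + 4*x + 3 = -8*m^2 + m*(7*x + 16) + x^2 + 2*x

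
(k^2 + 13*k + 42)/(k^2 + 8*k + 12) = (k + 7)/(k + 2)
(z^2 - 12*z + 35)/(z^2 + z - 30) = (z - 7)/(z + 6)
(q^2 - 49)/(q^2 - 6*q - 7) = (q + 7)/(q + 1)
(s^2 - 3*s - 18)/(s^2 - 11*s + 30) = (s + 3)/(s - 5)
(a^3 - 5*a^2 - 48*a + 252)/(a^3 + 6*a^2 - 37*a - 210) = (a - 6)/(a + 5)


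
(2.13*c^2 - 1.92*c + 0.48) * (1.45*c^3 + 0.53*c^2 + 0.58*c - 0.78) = 3.0885*c^5 - 1.6551*c^4 + 0.9138*c^3 - 2.5206*c^2 + 1.776*c - 0.3744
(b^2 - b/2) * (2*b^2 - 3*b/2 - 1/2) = 2*b^4 - 5*b^3/2 + b^2/4 + b/4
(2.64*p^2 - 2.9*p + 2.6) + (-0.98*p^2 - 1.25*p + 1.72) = 1.66*p^2 - 4.15*p + 4.32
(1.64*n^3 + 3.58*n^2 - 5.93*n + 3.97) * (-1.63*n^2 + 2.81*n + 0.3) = -2.6732*n^5 - 1.227*n^4 + 20.2177*n^3 - 22.0604*n^2 + 9.3767*n + 1.191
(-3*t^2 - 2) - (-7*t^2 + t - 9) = 4*t^2 - t + 7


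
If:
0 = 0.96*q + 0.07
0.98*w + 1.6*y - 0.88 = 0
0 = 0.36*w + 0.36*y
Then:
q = -0.07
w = -1.42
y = 1.42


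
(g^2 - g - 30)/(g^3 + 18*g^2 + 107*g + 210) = (g - 6)/(g^2 + 13*g + 42)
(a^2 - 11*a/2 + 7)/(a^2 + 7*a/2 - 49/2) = (a - 2)/(a + 7)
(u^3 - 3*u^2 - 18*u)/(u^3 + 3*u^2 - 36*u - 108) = u/(u + 6)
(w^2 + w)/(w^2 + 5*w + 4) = w/(w + 4)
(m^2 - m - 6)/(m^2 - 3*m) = (m + 2)/m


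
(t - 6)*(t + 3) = t^2 - 3*t - 18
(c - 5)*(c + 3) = c^2 - 2*c - 15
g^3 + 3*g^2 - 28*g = g*(g - 4)*(g + 7)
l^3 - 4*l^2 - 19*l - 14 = (l - 7)*(l + 1)*(l + 2)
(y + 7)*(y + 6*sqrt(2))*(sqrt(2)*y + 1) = sqrt(2)*y^3 + 7*sqrt(2)*y^2 + 13*y^2 + 6*sqrt(2)*y + 91*y + 42*sqrt(2)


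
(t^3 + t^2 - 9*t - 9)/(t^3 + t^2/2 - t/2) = 2*(t^2 - 9)/(t*(2*t - 1))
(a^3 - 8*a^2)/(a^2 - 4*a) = a*(a - 8)/(a - 4)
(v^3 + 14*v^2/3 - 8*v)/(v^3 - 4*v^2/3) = (v + 6)/v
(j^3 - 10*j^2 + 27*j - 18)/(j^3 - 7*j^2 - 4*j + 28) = (j^3 - 10*j^2 + 27*j - 18)/(j^3 - 7*j^2 - 4*j + 28)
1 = 1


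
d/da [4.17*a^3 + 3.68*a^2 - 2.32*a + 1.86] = 12.51*a^2 + 7.36*a - 2.32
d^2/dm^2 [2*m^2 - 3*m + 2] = 4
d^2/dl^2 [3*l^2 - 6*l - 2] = 6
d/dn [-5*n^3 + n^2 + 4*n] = -15*n^2 + 2*n + 4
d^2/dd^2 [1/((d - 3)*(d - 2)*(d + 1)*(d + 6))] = 2*(10*d^6 + 30*d^5 - 183*d^4 - 344*d^3 + 1443*d^2 - 1044*d + 972)/(d^12 + 6*d^11 - 57*d^10 - 232*d^9 + 1563*d^8 + 2094*d^7 - 19583*d^6 + 12564*d^5 + 56268*d^4 - 50112*d^3 - 73872*d^2 + 46656*d + 46656)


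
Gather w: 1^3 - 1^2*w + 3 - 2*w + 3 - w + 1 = 8 - 4*w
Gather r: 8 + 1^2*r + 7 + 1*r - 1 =2*r + 14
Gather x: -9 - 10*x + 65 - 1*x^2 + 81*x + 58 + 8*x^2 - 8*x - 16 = 7*x^2 + 63*x + 98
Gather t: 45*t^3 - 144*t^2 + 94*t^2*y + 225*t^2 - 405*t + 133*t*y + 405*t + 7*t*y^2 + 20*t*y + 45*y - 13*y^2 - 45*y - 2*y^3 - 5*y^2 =45*t^3 + t^2*(94*y + 81) + t*(7*y^2 + 153*y) - 2*y^3 - 18*y^2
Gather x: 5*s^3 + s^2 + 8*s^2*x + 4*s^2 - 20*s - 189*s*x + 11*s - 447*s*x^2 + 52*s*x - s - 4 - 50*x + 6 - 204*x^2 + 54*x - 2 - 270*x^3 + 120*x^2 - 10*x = 5*s^3 + 5*s^2 - 10*s - 270*x^3 + x^2*(-447*s - 84) + x*(8*s^2 - 137*s - 6)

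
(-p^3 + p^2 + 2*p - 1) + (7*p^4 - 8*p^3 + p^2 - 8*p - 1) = 7*p^4 - 9*p^3 + 2*p^2 - 6*p - 2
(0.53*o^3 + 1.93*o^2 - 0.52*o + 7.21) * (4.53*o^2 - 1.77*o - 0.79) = 2.4009*o^5 + 7.8048*o^4 - 6.1904*o^3 + 32.057*o^2 - 12.3509*o - 5.6959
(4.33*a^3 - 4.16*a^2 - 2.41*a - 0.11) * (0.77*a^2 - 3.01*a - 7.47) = 3.3341*a^5 - 16.2365*a^4 - 21.6792*a^3 + 38.2446*a^2 + 18.3338*a + 0.8217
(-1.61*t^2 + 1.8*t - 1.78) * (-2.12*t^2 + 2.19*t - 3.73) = 3.4132*t^4 - 7.3419*t^3 + 13.7209*t^2 - 10.6122*t + 6.6394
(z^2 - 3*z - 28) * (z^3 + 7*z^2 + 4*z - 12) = z^5 + 4*z^4 - 45*z^3 - 220*z^2 - 76*z + 336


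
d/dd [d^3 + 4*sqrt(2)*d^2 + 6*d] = 3*d^2 + 8*sqrt(2)*d + 6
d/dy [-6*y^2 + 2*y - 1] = 2 - 12*y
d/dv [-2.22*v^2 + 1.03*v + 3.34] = 1.03 - 4.44*v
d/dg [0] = 0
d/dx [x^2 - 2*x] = 2*x - 2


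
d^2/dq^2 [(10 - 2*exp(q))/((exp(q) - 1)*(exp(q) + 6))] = 2*(-exp(4*q) + 25*exp(3*q) + 39*exp(2*q) + 215*exp(q) + 114)*exp(q)/(exp(6*q) + 15*exp(5*q) + 57*exp(4*q) - 55*exp(3*q) - 342*exp(2*q) + 540*exp(q) - 216)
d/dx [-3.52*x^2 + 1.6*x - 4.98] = 1.6 - 7.04*x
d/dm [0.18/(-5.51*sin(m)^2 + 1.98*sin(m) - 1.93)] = (1.9836*sin(m) - 0.3564)*cos(m)/(5.51*sin(m)^2 - 1.98*sin(m) + 1.93)^2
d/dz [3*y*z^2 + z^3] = 3*z*(2*y + z)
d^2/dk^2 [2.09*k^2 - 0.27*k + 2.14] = 4.18000000000000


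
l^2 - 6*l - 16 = (l - 8)*(l + 2)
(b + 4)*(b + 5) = b^2 + 9*b + 20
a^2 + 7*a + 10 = (a + 2)*(a + 5)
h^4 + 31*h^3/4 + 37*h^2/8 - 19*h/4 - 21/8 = (h - 3/4)*(h + 1/2)*(h + 1)*(h + 7)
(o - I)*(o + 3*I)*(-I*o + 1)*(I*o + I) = o^4 + o^3 + 3*I*o^3 + o^2 + 3*I*o^2 + o + 3*I*o + 3*I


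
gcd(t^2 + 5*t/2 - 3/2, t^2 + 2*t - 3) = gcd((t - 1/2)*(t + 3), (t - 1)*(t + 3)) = t + 3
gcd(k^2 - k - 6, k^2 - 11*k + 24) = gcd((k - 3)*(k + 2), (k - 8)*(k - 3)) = k - 3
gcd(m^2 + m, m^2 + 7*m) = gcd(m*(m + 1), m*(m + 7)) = m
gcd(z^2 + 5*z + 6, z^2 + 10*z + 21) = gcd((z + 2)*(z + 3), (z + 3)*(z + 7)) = z + 3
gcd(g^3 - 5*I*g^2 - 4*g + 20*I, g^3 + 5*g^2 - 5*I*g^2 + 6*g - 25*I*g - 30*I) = g^2 + g*(2 - 5*I) - 10*I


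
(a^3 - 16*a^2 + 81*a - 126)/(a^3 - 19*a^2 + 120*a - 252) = (a - 3)/(a - 6)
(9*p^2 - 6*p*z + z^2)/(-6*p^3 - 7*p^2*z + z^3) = (-3*p + z)/(2*p^2 + 3*p*z + z^2)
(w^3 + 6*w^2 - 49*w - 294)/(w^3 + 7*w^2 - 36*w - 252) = (w - 7)/(w - 6)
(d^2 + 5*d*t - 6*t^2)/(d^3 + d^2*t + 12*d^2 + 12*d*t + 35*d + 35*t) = (d^2 + 5*d*t - 6*t^2)/(d^3 + d^2*t + 12*d^2 + 12*d*t + 35*d + 35*t)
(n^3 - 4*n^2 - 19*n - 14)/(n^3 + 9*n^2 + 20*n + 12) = (n - 7)/(n + 6)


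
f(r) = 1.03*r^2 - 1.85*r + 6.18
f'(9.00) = 16.69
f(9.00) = 72.96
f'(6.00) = 10.51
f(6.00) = 32.16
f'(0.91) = 0.02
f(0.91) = 5.35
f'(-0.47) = -2.82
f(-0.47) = 7.28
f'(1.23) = 0.68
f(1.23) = 5.46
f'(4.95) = 8.35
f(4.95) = 22.26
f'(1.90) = 2.06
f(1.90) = 6.38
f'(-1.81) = -5.58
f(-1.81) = 12.90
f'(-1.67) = -5.29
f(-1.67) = 12.14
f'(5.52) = 9.52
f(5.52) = 27.35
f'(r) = 2.06*r - 1.85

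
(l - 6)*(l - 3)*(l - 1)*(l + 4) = l^4 - 6*l^3 - 13*l^2 + 90*l - 72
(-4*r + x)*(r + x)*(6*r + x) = -24*r^3 - 22*r^2*x + 3*r*x^2 + x^3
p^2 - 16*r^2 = (p - 4*r)*(p + 4*r)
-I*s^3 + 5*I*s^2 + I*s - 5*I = (s - 5)*(s - 1)*(-I*s - I)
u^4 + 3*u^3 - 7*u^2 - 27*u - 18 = (u - 3)*(u + 1)*(u + 2)*(u + 3)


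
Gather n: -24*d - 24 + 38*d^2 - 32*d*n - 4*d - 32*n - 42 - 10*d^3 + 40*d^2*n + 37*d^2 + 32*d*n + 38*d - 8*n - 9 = -10*d^3 + 75*d^2 + 10*d + n*(40*d^2 - 40) - 75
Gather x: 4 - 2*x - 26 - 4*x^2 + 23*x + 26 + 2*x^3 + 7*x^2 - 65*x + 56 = 2*x^3 + 3*x^2 - 44*x + 60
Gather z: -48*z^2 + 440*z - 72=-48*z^2 + 440*z - 72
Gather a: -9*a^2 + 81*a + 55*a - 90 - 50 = -9*a^2 + 136*a - 140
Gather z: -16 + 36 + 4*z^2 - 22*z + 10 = 4*z^2 - 22*z + 30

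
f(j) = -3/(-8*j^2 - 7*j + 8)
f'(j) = -3*(16*j + 7)/(-8*j^2 - 7*j + 8)^2 = 3*(-16*j - 7)/(8*j^2 + 7*j - 8)^2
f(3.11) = 0.03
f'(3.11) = -0.02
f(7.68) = 0.01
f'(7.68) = -0.00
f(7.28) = 0.01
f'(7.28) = -0.00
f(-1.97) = 0.32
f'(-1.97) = 0.86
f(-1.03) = -0.45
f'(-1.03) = 0.63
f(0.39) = -0.74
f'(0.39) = -2.42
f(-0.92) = -0.39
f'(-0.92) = 0.39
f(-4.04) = 0.03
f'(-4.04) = 0.02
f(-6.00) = 0.01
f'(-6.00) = 0.00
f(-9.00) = 0.01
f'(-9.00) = 0.00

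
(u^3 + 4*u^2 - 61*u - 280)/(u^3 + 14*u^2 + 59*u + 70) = (u - 8)/(u + 2)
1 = 1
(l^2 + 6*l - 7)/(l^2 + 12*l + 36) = (l^2 + 6*l - 7)/(l^2 + 12*l + 36)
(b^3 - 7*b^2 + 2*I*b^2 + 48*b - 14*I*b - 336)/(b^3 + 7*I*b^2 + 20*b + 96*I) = (b^2 - b*(7 + 6*I) + 42*I)/(b^2 - I*b + 12)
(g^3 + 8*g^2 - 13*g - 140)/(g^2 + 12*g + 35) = g - 4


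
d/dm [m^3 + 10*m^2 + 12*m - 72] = 3*m^2 + 20*m + 12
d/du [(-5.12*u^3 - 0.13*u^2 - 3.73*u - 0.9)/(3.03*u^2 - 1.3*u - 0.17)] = (-15.5136*u^4 + 13.312*u^3 + 14.0821*u^2 + 5.4982*u - 0.5359)/(9.1809*u^4 - 7.878*u^3 + 0.6598*u^2 + 0.442*u + 0.0289)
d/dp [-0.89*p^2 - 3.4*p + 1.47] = -1.78*p - 3.4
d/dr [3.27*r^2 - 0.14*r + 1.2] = 6.54*r - 0.14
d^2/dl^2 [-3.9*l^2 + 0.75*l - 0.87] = -7.80000000000000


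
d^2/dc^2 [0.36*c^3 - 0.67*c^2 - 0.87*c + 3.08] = 2.16*c - 1.34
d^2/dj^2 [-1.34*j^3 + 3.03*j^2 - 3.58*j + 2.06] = 6.06 - 8.04*j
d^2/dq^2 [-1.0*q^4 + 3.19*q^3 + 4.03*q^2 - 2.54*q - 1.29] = -12.0*q^2 + 19.14*q + 8.06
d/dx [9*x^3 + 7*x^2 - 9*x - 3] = 27*x^2 + 14*x - 9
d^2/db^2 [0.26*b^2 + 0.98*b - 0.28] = 0.520000000000000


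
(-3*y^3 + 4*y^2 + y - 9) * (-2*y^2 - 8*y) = 6*y^5 + 16*y^4 - 34*y^3 + 10*y^2 + 72*y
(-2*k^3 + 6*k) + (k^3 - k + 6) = -k^3 + 5*k + 6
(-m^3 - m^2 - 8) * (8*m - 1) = -8*m^4 - 7*m^3 + m^2 - 64*m + 8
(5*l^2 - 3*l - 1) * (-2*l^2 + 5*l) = -10*l^4 + 31*l^3 - 13*l^2 - 5*l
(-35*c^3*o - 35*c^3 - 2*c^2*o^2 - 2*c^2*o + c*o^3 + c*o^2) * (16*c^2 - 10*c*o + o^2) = -560*c^5*o - 560*c^5 + 318*c^4*o^2 + 318*c^4*o + c^3*o^3 + c^3*o^2 - 12*c^2*o^4 - 12*c^2*o^3 + c*o^5 + c*o^4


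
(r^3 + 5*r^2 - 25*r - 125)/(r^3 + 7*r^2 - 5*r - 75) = (r - 5)/(r - 3)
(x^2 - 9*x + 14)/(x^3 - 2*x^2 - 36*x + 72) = (x - 7)/(x^2 - 36)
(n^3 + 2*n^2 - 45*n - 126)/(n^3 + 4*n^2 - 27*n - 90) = (n - 7)/(n - 5)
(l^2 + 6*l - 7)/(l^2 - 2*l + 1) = (l + 7)/(l - 1)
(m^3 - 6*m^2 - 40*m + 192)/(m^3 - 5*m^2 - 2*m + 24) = (m^2 - 2*m - 48)/(m^2 - m - 6)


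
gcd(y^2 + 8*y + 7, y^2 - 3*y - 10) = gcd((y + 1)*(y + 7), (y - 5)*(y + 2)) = 1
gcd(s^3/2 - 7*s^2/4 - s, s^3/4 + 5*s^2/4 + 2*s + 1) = 1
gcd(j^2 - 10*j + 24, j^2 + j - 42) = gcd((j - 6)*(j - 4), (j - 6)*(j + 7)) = j - 6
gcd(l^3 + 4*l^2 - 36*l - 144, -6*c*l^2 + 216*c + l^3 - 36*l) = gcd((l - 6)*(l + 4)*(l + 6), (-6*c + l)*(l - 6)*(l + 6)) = l^2 - 36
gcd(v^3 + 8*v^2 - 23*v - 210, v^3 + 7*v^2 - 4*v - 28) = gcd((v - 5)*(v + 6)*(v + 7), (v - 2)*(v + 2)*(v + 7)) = v + 7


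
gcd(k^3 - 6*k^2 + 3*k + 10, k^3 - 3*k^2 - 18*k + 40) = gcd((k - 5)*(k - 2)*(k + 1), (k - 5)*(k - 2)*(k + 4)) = k^2 - 7*k + 10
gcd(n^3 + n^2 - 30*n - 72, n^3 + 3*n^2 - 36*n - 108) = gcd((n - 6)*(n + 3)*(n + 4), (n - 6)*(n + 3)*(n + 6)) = n^2 - 3*n - 18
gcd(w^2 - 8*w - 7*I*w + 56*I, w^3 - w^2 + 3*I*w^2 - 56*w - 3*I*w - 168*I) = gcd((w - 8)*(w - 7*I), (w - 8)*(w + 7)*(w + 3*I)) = w - 8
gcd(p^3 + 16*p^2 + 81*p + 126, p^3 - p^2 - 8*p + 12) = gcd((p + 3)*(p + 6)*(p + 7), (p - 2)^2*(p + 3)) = p + 3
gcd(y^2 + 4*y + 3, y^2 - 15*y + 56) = 1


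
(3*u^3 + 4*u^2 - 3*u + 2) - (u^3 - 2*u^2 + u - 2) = 2*u^3 + 6*u^2 - 4*u + 4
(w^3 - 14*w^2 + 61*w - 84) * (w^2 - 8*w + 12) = w^5 - 22*w^4 + 185*w^3 - 740*w^2 + 1404*w - 1008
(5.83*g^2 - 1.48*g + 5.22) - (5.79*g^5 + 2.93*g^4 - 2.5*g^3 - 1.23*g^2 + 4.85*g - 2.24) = -5.79*g^5 - 2.93*g^4 + 2.5*g^3 + 7.06*g^2 - 6.33*g + 7.46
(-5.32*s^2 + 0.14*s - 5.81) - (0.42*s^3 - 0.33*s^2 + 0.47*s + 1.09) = -0.42*s^3 - 4.99*s^2 - 0.33*s - 6.9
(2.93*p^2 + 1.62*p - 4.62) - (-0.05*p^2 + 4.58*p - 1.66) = 2.98*p^2 - 2.96*p - 2.96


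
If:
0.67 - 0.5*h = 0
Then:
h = 1.34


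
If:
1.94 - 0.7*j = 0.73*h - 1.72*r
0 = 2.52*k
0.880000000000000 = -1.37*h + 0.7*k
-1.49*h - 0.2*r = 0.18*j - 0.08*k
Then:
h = -0.64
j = 4.73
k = 0.00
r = 0.53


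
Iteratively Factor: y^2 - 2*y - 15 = (y - 5)*(y + 3)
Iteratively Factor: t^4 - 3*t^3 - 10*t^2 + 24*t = (t)*(t^3 - 3*t^2 - 10*t + 24) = t*(t - 4)*(t^2 + t - 6) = t*(t - 4)*(t - 2)*(t + 3)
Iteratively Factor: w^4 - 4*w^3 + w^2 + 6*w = (w - 3)*(w^3 - w^2 - 2*w) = (w - 3)*(w - 2)*(w^2 + w) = w*(w - 3)*(w - 2)*(w + 1)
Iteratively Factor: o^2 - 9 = (o - 3)*(o + 3)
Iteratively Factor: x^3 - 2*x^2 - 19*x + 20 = (x + 4)*(x^2 - 6*x + 5) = (x - 1)*(x + 4)*(x - 5)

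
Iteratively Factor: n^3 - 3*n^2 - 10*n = (n + 2)*(n^2 - 5*n) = (n - 5)*(n + 2)*(n)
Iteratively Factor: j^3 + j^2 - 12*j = (j)*(j^2 + j - 12) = j*(j + 4)*(j - 3)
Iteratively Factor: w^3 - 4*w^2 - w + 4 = (w + 1)*(w^2 - 5*w + 4) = (w - 1)*(w + 1)*(w - 4)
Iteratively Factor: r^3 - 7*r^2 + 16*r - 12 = (r - 3)*(r^2 - 4*r + 4) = (r - 3)*(r - 2)*(r - 2)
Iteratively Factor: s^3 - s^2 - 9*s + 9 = (s - 1)*(s^2 - 9) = (s - 1)*(s + 3)*(s - 3)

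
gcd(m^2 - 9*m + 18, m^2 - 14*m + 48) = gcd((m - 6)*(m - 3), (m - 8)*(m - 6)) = m - 6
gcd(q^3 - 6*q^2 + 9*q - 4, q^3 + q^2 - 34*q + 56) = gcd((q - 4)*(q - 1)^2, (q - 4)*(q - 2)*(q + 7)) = q - 4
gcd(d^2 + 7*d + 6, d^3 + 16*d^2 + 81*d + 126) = d + 6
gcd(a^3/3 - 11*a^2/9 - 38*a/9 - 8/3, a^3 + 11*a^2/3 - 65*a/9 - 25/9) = 1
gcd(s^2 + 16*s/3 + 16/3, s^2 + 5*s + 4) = s + 4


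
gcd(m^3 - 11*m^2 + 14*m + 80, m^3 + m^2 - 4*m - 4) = m + 2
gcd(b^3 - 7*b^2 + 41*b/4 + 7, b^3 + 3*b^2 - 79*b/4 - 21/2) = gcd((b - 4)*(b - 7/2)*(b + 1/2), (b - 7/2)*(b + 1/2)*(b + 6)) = b^2 - 3*b - 7/4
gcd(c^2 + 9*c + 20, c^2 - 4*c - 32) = c + 4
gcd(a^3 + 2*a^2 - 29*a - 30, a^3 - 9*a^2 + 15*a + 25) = a^2 - 4*a - 5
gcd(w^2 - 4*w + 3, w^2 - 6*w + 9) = w - 3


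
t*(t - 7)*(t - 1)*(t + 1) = t^4 - 7*t^3 - t^2 + 7*t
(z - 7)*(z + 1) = z^2 - 6*z - 7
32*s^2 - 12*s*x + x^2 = (-8*s + x)*(-4*s + x)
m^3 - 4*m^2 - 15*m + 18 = (m - 6)*(m - 1)*(m + 3)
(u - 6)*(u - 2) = u^2 - 8*u + 12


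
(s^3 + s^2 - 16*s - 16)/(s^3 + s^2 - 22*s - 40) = (s^2 - 3*s - 4)/(s^2 - 3*s - 10)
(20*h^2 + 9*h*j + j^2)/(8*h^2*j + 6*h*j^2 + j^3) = (5*h + j)/(j*(2*h + j))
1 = 1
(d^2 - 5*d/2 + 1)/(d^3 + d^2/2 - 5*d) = (2*d - 1)/(d*(2*d + 5))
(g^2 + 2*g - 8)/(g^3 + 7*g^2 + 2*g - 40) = 1/(g + 5)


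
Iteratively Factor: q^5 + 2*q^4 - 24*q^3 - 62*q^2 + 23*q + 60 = (q + 1)*(q^4 + q^3 - 25*q^2 - 37*q + 60) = (q - 1)*(q + 1)*(q^3 + 2*q^2 - 23*q - 60) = (q - 1)*(q + 1)*(q + 3)*(q^2 - q - 20) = (q - 1)*(q + 1)*(q + 3)*(q + 4)*(q - 5)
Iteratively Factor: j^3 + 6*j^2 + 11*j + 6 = (j + 3)*(j^2 + 3*j + 2) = (j + 2)*(j + 3)*(j + 1)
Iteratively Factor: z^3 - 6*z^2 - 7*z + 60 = (z - 5)*(z^2 - z - 12) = (z - 5)*(z - 4)*(z + 3)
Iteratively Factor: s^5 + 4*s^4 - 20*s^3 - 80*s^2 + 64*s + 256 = (s + 2)*(s^4 + 2*s^3 - 24*s^2 - 32*s + 128) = (s + 2)*(s + 4)*(s^3 - 2*s^2 - 16*s + 32) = (s + 2)*(s + 4)^2*(s^2 - 6*s + 8) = (s - 4)*(s + 2)*(s + 4)^2*(s - 2)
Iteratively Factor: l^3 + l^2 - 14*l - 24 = (l + 3)*(l^2 - 2*l - 8) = (l - 4)*(l + 3)*(l + 2)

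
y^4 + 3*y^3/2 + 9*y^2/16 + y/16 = y*(y + 1/4)^2*(y + 1)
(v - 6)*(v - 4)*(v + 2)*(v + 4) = v^4 - 4*v^3 - 28*v^2 + 64*v + 192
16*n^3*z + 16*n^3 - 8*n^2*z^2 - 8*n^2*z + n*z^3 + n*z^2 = (-4*n + z)^2*(n*z + n)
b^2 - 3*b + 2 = (b - 2)*(b - 1)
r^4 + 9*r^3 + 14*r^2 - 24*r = r*(r - 1)*(r + 4)*(r + 6)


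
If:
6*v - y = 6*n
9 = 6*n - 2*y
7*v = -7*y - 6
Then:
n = 41/42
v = 5/7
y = -11/7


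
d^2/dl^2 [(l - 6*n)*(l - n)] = 2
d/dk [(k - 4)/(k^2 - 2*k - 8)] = -1/(k^2 + 4*k + 4)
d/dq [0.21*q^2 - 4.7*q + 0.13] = 0.42*q - 4.7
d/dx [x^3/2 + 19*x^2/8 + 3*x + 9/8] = 3*x^2/2 + 19*x/4 + 3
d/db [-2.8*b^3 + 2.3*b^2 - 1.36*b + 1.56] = -8.4*b^2 + 4.6*b - 1.36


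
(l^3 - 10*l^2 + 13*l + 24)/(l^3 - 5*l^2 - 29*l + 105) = (l^2 - 7*l - 8)/(l^2 - 2*l - 35)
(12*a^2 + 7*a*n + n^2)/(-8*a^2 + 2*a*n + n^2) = (-3*a - n)/(2*a - n)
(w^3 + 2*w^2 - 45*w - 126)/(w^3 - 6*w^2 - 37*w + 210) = (w + 3)/(w - 5)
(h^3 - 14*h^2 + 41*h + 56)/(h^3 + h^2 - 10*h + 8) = (h^3 - 14*h^2 + 41*h + 56)/(h^3 + h^2 - 10*h + 8)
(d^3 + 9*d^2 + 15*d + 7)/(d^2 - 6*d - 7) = (d^2 + 8*d + 7)/(d - 7)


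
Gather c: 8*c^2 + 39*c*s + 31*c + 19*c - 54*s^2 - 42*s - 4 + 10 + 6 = 8*c^2 + c*(39*s + 50) - 54*s^2 - 42*s + 12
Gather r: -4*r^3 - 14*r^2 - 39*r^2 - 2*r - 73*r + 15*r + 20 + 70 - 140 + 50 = -4*r^3 - 53*r^2 - 60*r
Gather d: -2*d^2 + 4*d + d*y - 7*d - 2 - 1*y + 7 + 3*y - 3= -2*d^2 + d*(y - 3) + 2*y + 2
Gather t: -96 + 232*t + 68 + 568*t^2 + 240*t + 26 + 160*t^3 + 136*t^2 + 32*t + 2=160*t^3 + 704*t^2 + 504*t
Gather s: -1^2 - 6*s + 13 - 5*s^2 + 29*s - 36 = -5*s^2 + 23*s - 24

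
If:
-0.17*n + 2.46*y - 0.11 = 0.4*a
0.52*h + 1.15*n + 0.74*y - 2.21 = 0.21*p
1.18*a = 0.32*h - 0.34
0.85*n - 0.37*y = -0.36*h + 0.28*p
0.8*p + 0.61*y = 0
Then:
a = 11.80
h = 44.57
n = -18.75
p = -0.51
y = 0.67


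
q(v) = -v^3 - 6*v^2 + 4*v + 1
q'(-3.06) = 12.63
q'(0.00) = 4.00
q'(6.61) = -206.40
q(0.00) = 1.00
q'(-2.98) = 13.12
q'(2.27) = -38.70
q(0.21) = 1.57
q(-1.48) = -14.82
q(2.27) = -32.53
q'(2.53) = -45.56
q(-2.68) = -33.57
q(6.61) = -523.52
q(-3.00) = -38.00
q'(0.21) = 1.35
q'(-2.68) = 14.61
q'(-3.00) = 13.00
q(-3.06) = -38.77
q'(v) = -3*v^2 - 12*v + 4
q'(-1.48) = 15.19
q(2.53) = -43.48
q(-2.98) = -37.74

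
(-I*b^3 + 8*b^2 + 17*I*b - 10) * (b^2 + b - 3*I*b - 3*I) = -I*b^5 + 5*b^4 - I*b^4 + 5*b^3 - 7*I*b^3 + 41*b^2 - 7*I*b^2 + 41*b + 30*I*b + 30*I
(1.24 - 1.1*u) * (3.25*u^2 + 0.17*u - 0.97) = -3.575*u^3 + 3.843*u^2 + 1.2778*u - 1.2028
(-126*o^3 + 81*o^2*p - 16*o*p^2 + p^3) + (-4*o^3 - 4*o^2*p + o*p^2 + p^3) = -130*o^3 + 77*o^2*p - 15*o*p^2 + 2*p^3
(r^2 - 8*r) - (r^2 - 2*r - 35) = 35 - 6*r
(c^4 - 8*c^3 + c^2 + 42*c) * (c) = c^5 - 8*c^4 + c^3 + 42*c^2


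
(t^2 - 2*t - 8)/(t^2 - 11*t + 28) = (t + 2)/(t - 7)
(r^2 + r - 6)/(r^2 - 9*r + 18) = (r^2 + r - 6)/(r^2 - 9*r + 18)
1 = 1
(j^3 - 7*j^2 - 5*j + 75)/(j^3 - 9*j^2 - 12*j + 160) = (j^2 - 2*j - 15)/(j^2 - 4*j - 32)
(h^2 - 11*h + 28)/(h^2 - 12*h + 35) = (h - 4)/(h - 5)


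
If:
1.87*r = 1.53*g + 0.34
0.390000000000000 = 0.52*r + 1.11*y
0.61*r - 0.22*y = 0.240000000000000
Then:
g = 0.32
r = 0.44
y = 0.14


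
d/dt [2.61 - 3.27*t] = -3.27000000000000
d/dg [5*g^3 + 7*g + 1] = 15*g^2 + 7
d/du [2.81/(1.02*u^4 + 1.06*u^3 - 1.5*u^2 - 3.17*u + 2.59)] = (-11.4648*u^3 - 8.9358*u^2 + 8.43*u + 8.9077)/(1.02*u^4 + 1.06*u^3 - 1.5*u^2 - 3.17*u + 2.59)^2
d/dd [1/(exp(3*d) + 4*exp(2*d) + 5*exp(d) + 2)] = (-3*exp(2*d) - 8*exp(d) - 5)*exp(d)/(exp(3*d) + 4*exp(2*d) + 5*exp(d) + 2)^2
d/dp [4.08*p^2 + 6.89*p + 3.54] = 8.16*p + 6.89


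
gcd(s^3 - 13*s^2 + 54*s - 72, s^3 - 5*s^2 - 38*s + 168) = s - 4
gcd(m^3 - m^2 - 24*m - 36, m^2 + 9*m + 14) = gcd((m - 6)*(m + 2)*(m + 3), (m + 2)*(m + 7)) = m + 2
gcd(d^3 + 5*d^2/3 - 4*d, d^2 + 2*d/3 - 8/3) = d - 4/3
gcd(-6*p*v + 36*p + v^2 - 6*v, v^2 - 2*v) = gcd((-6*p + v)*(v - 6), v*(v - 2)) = 1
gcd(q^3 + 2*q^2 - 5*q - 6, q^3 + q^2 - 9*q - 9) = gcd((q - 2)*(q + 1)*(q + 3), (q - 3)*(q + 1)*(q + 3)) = q^2 + 4*q + 3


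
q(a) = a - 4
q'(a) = 1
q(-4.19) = -8.19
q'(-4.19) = 1.00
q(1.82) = -2.18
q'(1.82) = 1.00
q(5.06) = 1.06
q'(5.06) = 1.00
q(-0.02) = -4.02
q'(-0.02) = 1.00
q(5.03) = 1.03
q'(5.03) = 1.00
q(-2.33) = -6.33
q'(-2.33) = 1.00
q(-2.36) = -6.36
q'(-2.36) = 1.00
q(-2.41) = -6.41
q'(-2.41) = 1.00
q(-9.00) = -13.00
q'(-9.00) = 1.00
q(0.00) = -4.00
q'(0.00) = 1.00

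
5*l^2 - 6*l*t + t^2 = (-5*l + t)*(-l + t)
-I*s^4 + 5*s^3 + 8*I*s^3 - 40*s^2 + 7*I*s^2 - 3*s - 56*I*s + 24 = (s - 8)*(s + I)*(s + 3*I)*(-I*s + 1)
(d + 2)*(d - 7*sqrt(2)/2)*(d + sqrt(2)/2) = d^3 - 3*sqrt(2)*d^2 + 2*d^2 - 6*sqrt(2)*d - 7*d/2 - 7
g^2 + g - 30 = (g - 5)*(g + 6)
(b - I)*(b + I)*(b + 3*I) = b^3 + 3*I*b^2 + b + 3*I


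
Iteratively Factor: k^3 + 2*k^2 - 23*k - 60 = (k - 5)*(k^2 + 7*k + 12) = (k - 5)*(k + 4)*(k + 3)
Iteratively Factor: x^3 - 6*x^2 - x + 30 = (x + 2)*(x^2 - 8*x + 15) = (x - 5)*(x + 2)*(x - 3)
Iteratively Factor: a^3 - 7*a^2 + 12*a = (a)*(a^2 - 7*a + 12) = a*(a - 4)*(a - 3)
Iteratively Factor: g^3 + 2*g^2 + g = (g + 1)*(g^2 + g) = (g + 1)^2*(g)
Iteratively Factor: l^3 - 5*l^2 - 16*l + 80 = (l - 5)*(l^2 - 16) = (l - 5)*(l + 4)*(l - 4)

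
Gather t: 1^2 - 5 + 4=0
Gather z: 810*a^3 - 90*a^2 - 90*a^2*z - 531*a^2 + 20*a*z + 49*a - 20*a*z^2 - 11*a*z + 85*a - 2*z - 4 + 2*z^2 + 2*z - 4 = 810*a^3 - 621*a^2 + 134*a + z^2*(2 - 20*a) + z*(-90*a^2 + 9*a) - 8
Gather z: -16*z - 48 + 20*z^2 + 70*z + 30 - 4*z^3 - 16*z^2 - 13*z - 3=-4*z^3 + 4*z^2 + 41*z - 21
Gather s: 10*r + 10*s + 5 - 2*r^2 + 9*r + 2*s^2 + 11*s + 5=-2*r^2 + 19*r + 2*s^2 + 21*s + 10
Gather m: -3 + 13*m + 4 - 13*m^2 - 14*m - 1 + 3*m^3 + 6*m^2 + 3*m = 3*m^3 - 7*m^2 + 2*m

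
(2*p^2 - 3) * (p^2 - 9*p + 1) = 2*p^4 - 18*p^3 - p^2 + 27*p - 3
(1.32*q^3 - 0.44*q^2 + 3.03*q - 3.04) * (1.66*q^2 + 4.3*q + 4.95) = 2.1912*q^5 + 4.9456*q^4 + 9.6718*q^3 + 5.8046*q^2 + 1.9265*q - 15.048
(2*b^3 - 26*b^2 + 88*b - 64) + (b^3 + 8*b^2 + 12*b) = 3*b^3 - 18*b^2 + 100*b - 64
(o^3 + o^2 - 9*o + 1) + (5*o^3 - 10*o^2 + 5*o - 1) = 6*o^3 - 9*o^2 - 4*o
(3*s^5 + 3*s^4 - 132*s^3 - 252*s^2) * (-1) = -3*s^5 - 3*s^4 + 132*s^3 + 252*s^2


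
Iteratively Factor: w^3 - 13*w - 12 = (w + 1)*(w^2 - w - 12) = (w - 4)*(w + 1)*(w + 3)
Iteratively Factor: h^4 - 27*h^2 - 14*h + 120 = (h - 2)*(h^3 + 2*h^2 - 23*h - 60) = (h - 2)*(h + 4)*(h^2 - 2*h - 15) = (h - 5)*(h - 2)*(h + 4)*(h + 3)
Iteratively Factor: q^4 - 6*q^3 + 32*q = (q)*(q^3 - 6*q^2 + 32) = q*(q + 2)*(q^2 - 8*q + 16) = q*(q - 4)*(q + 2)*(q - 4)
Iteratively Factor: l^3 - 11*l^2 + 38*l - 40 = (l - 5)*(l^2 - 6*l + 8) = (l - 5)*(l - 4)*(l - 2)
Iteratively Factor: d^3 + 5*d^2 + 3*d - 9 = (d - 1)*(d^2 + 6*d + 9) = (d - 1)*(d + 3)*(d + 3)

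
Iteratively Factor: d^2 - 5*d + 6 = (d - 3)*(d - 2)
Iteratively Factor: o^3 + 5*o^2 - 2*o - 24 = (o - 2)*(o^2 + 7*o + 12) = (o - 2)*(o + 4)*(o + 3)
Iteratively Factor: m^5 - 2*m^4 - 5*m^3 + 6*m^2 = (m - 3)*(m^4 + m^3 - 2*m^2) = (m - 3)*(m + 2)*(m^3 - m^2) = (m - 3)*(m - 1)*(m + 2)*(m^2) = m*(m - 3)*(m - 1)*(m + 2)*(m)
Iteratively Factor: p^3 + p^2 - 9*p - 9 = (p - 3)*(p^2 + 4*p + 3) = (p - 3)*(p + 1)*(p + 3)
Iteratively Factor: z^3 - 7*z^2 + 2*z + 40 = (z - 4)*(z^2 - 3*z - 10) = (z - 5)*(z - 4)*(z + 2)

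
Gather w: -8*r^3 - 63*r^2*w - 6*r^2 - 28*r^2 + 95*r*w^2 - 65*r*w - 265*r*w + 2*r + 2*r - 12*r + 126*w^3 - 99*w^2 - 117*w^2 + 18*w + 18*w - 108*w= -8*r^3 - 34*r^2 - 8*r + 126*w^3 + w^2*(95*r - 216) + w*(-63*r^2 - 330*r - 72)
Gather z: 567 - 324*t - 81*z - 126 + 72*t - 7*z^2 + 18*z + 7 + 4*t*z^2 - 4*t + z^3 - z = -256*t + z^3 + z^2*(4*t - 7) - 64*z + 448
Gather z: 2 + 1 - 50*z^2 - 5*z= -50*z^2 - 5*z + 3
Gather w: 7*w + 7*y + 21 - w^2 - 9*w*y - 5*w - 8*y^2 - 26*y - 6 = -w^2 + w*(2 - 9*y) - 8*y^2 - 19*y + 15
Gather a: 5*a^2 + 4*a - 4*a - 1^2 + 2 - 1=5*a^2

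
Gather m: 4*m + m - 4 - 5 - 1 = 5*m - 10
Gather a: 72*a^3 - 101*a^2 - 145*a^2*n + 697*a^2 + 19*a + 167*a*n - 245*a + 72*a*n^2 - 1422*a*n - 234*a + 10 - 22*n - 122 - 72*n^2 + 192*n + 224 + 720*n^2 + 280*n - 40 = 72*a^3 + a^2*(596 - 145*n) + a*(72*n^2 - 1255*n - 460) + 648*n^2 + 450*n + 72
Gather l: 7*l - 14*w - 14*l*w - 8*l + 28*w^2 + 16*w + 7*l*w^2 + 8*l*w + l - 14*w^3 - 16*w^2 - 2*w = l*(7*w^2 - 6*w) - 14*w^3 + 12*w^2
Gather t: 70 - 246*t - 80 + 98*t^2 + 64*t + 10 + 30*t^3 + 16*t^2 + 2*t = 30*t^3 + 114*t^2 - 180*t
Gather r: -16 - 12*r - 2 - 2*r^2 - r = -2*r^2 - 13*r - 18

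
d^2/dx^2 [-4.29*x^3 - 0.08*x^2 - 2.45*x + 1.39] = -25.74*x - 0.16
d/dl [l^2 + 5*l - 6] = 2*l + 5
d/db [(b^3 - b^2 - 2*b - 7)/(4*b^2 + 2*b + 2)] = (b^4 + b^3 + 3*b^2 + 13*b + 5/2)/(4*b^4 + 4*b^3 + 5*b^2 + 2*b + 1)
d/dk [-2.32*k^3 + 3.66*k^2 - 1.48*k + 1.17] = -6.96*k^2 + 7.32*k - 1.48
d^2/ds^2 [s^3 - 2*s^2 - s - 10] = 6*s - 4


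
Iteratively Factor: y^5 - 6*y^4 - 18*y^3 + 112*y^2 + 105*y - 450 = (y - 2)*(y^4 - 4*y^3 - 26*y^2 + 60*y + 225) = (y - 5)*(y - 2)*(y^3 + y^2 - 21*y - 45) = (y - 5)*(y - 2)*(y + 3)*(y^2 - 2*y - 15) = (y - 5)^2*(y - 2)*(y + 3)*(y + 3)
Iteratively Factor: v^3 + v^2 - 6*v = (v - 2)*(v^2 + 3*v) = v*(v - 2)*(v + 3)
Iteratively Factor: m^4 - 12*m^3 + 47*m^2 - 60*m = (m - 5)*(m^3 - 7*m^2 + 12*m) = (m - 5)*(m - 3)*(m^2 - 4*m) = (m - 5)*(m - 4)*(m - 3)*(m)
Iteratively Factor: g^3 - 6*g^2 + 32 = (g - 4)*(g^2 - 2*g - 8) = (g - 4)^2*(g + 2)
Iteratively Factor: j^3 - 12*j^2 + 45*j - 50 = (j - 5)*(j^2 - 7*j + 10) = (j - 5)^2*(j - 2)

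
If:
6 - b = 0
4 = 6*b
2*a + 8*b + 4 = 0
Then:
No Solution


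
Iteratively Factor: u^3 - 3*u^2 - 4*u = (u + 1)*(u^2 - 4*u) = u*(u + 1)*(u - 4)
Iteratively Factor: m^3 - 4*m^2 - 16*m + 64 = (m - 4)*(m^2 - 16) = (m - 4)*(m + 4)*(m - 4)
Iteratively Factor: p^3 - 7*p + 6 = (p + 3)*(p^2 - 3*p + 2) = (p - 1)*(p + 3)*(p - 2)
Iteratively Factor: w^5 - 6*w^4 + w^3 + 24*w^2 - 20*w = (w + 2)*(w^4 - 8*w^3 + 17*w^2 - 10*w) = w*(w + 2)*(w^3 - 8*w^2 + 17*w - 10) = w*(w - 5)*(w + 2)*(w^2 - 3*w + 2) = w*(w - 5)*(w - 2)*(w + 2)*(w - 1)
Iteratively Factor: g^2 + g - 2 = (g + 2)*(g - 1)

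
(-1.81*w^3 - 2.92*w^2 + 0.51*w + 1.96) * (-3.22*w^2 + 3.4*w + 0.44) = 5.8282*w^5 + 3.2484*w^4 - 12.3666*w^3 - 5.862*w^2 + 6.8884*w + 0.8624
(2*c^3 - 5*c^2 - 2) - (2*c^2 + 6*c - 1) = 2*c^3 - 7*c^2 - 6*c - 1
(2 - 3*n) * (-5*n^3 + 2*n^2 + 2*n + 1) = 15*n^4 - 16*n^3 - 2*n^2 + n + 2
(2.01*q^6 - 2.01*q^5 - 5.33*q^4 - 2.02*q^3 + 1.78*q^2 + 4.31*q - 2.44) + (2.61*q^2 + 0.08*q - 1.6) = 2.01*q^6 - 2.01*q^5 - 5.33*q^4 - 2.02*q^3 + 4.39*q^2 + 4.39*q - 4.04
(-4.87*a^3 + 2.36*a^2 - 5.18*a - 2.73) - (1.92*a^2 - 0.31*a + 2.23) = -4.87*a^3 + 0.44*a^2 - 4.87*a - 4.96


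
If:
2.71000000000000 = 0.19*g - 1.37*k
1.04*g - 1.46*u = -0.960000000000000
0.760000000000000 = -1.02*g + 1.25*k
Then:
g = -3.82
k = -2.51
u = -2.06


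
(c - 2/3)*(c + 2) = c^2 + 4*c/3 - 4/3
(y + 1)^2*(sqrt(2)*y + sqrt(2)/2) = sqrt(2)*y^3 + 5*sqrt(2)*y^2/2 + 2*sqrt(2)*y + sqrt(2)/2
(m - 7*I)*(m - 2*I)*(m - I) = m^3 - 10*I*m^2 - 23*m + 14*I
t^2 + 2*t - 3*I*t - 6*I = (t + 2)*(t - 3*I)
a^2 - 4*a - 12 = (a - 6)*(a + 2)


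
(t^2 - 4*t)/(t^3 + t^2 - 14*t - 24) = t/(t^2 + 5*t + 6)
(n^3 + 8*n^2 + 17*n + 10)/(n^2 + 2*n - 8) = (n^3 + 8*n^2 + 17*n + 10)/(n^2 + 2*n - 8)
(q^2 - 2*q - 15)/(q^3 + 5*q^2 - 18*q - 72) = (q - 5)/(q^2 + 2*q - 24)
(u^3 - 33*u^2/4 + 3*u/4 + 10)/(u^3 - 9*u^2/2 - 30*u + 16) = (4*u^2 - u - 5)/(2*(2*u^2 + 7*u - 4))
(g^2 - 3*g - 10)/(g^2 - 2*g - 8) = (g - 5)/(g - 4)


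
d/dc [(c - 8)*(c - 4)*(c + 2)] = 3*c^2 - 20*c + 8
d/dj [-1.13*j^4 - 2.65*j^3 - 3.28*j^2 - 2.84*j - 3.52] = -4.52*j^3 - 7.95*j^2 - 6.56*j - 2.84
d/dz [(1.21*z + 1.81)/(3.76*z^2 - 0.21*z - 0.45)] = (4.5496*z^2 - 0.2541*z - (1.21*z + 1.81)*(7.52*z - 0.21) - 0.5445)/(-3.76*z^2 + 0.21*z + 0.45)^2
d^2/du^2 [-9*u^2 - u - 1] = -18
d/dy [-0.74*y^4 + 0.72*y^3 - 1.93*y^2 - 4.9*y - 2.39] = -2.96*y^3 + 2.16*y^2 - 3.86*y - 4.9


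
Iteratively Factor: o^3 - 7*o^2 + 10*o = (o)*(o^2 - 7*o + 10) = o*(o - 5)*(o - 2)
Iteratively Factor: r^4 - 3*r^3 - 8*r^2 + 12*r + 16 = (r + 1)*(r^3 - 4*r^2 - 4*r + 16) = (r + 1)*(r + 2)*(r^2 - 6*r + 8) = (r - 4)*(r + 1)*(r + 2)*(r - 2)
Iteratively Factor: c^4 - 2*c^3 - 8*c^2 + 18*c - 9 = (c - 1)*(c^3 - c^2 - 9*c + 9) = (c - 3)*(c - 1)*(c^2 + 2*c - 3) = (c - 3)*(c - 1)^2*(c + 3)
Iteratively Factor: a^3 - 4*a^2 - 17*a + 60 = (a + 4)*(a^2 - 8*a + 15) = (a - 5)*(a + 4)*(a - 3)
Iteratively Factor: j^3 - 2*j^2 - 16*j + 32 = (j - 4)*(j^2 + 2*j - 8) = (j - 4)*(j + 4)*(j - 2)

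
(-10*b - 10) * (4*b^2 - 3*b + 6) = -40*b^3 - 10*b^2 - 30*b - 60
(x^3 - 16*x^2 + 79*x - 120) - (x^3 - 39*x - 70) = -16*x^2 + 118*x - 50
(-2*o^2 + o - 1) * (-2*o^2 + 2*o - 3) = 4*o^4 - 6*o^3 + 10*o^2 - 5*o + 3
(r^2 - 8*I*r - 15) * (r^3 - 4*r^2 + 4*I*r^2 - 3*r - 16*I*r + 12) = r^5 - 4*r^4 - 4*I*r^4 + 14*r^3 + 16*I*r^3 - 56*r^2 - 36*I*r^2 + 45*r + 144*I*r - 180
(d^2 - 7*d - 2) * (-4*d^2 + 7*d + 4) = -4*d^4 + 35*d^3 - 37*d^2 - 42*d - 8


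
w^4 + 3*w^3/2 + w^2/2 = w^2*(w + 1/2)*(w + 1)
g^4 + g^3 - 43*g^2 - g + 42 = (g - 6)*(g - 1)*(g + 1)*(g + 7)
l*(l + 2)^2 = l^3 + 4*l^2 + 4*l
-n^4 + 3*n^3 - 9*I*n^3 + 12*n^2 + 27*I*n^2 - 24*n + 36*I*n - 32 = (n - 4)*(n + 8*I)*(-I*n + 1)*(-I*n - I)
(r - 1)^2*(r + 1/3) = r^3 - 5*r^2/3 + r/3 + 1/3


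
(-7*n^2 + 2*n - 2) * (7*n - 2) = -49*n^3 + 28*n^2 - 18*n + 4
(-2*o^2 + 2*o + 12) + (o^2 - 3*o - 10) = -o^2 - o + 2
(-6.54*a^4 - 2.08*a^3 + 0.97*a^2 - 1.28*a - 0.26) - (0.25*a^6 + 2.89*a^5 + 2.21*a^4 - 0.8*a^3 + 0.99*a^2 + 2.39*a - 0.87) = -0.25*a^6 - 2.89*a^5 - 8.75*a^4 - 1.28*a^3 - 0.02*a^2 - 3.67*a + 0.61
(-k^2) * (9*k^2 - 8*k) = -9*k^4 + 8*k^3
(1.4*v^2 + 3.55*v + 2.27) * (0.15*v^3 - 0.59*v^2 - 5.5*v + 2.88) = 0.21*v^5 - 0.2935*v^4 - 9.454*v^3 - 16.8323*v^2 - 2.261*v + 6.5376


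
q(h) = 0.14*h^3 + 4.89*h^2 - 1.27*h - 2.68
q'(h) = 0.42*h^2 + 9.78*h - 1.27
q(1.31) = 4.36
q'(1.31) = 12.26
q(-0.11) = -2.48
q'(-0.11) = -2.34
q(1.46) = 6.33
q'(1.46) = 13.90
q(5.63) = 170.15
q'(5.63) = 67.10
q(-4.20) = 78.54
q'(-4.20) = -34.94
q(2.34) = 22.92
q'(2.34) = 23.91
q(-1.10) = 4.45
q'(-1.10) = -11.52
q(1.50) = 6.89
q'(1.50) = 14.34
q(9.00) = 484.04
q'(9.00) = 120.77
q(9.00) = 484.04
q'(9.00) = 120.77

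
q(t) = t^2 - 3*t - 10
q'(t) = 2*t - 3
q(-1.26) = -4.63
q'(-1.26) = -5.52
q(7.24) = 20.70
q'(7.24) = 11.48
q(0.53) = -11.31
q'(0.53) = -1.94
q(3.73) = -7.28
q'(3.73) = 4.46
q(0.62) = -11.48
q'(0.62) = -1.76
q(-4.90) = 28.71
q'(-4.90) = -12.80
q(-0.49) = -8.29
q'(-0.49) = -3.98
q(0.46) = -11.17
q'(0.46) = -2.08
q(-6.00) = 44.00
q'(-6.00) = -15.00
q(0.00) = -10.00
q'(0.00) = -3.00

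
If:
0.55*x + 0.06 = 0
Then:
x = -0.11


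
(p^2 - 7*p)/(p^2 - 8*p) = (p - 7)/(p - 8)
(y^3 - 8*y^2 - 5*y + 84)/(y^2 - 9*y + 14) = (y^2 - y - 12)/(y - 2)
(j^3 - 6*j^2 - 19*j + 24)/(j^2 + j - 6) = (j^2 - 9*j + 8)/(j - 2)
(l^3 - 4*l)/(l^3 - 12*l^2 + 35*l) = (l^2 - 4)/(l^2 - 12*l + 35)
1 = 1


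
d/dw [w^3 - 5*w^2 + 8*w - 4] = 3*w^2 - 10*w + 8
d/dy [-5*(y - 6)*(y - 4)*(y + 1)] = -15*y^2 + 90*y - 70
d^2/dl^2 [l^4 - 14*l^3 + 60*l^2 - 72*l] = 12*l^2 - 84*l + 120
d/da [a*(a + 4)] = 2*a + 4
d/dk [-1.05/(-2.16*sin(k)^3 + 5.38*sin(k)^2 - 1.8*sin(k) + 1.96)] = (-6.804*sin(k)^2 + 11.298*sin(k) - 1.89)*cos(k)/(2.16*sin(k)^3 - 5.38*sin(k)^2 + 1.8*sin(k) - 1.96)^2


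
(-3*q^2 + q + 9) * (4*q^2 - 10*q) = -12*q^4 + 34*q^3 + 26*q^2 - 90*q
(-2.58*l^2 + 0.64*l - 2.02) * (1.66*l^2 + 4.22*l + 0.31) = -4.2828*l^4 - 9.8252*l^3 - 1.4522*l^2 - 8.326*l - 0.6262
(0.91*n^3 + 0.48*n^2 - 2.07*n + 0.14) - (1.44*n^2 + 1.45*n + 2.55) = 0.91*n^3 - 0.96*n^2 - 3.52*n - 2.41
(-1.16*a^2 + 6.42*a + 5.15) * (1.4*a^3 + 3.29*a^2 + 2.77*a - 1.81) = -1.624*a^5 + 5.1716*a^4 + 25.1186*a^3 + 36.8265*a^2 + 2.6453*a - 9.3215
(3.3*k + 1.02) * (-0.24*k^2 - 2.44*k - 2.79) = -0.792*k^3 - 8.2968*k^2 - 11.6958*k - 2.8458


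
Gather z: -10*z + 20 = 20 - 10*z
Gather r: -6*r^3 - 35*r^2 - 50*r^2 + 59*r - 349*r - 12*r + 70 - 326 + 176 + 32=-6*r^3 - 85*r^2 - 302*r - 48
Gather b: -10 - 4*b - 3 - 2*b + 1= -6*b - 12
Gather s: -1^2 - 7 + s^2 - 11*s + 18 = s^2 - 11*s + 10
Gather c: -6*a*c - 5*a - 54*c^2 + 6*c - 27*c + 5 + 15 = -5*a - 54*c^2 + c*(-6*a - 21) + 20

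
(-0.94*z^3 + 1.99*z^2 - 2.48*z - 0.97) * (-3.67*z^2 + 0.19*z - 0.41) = 3.4498*z^5 - 7.4819*z^4 + 9.8651*z^3 + 2.2728*z^2 + 0.8325*z + 0.3977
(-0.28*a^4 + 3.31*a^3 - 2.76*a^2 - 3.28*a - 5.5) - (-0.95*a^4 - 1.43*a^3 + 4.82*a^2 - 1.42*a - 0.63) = 0.67*a^4 + 4.74*a^3 - 7.58*a^2 - 1.86*a - 4.87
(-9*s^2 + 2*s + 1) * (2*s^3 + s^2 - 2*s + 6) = -18*s^5 - 5*s^4 + 22*s^3 - 57*s^2 + 10*s + 6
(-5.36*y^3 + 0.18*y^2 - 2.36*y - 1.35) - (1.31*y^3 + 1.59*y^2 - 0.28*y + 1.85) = -6.67*y^3 - 1.41*y^2 - 2.08*y - 3.2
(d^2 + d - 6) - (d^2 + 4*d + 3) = -3*d - 9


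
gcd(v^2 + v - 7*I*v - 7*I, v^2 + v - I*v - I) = v + 1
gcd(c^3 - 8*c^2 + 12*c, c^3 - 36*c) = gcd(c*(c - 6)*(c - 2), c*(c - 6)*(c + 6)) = c^2 - 6*c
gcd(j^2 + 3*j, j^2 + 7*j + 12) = j + 3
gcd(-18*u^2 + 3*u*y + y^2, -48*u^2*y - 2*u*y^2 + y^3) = 6*u + y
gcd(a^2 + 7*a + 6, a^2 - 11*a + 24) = 1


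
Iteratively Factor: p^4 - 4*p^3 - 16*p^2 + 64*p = (p)*(p^3 - 4*p^2 - 16*p + 64) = p*(p - 4)*(p^2 - 16) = p*(p - 4)*(p + 4)*(p - 4)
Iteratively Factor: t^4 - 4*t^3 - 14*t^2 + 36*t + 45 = (t - 5)*(t^3 + t^2 - 9*t - 9) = (t - 5)*(t + 1)*(t^2 - 9) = (t - 5)*(t + 1)*(t + 3)*(t - 3)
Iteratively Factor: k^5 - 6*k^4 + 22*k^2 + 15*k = (k)*(k^4 - 6*k^3 + 22*k + 15) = k*(k + 1)*(k^3 - 7*k^2 + 7*k + 15) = k*(k - 3)*(k + 1)*(k^2 - 4*k - 5) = k*(k - 3)*(k + 1)^2*(k - 5)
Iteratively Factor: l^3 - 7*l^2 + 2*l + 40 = (l + 2)*(l^2 - 9*l + 20) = (l - 5)*(l + 2)*(l - 4)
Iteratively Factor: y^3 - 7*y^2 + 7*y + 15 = (y - 3)*(y^2 - 4*y - 5) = (y - 3)*(y + 1)*(y - 5)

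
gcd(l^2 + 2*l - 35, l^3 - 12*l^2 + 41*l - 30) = l - 5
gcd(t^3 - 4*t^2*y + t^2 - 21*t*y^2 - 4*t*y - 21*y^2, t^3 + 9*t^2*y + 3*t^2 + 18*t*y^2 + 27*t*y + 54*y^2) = t + 3*y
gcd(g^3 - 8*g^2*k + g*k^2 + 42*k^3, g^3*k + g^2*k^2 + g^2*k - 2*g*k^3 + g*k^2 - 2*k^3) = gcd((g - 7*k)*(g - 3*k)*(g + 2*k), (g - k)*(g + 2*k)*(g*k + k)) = g + 2*k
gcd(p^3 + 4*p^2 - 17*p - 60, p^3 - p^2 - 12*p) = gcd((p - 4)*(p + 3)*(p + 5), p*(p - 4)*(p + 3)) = p^2 - p - 12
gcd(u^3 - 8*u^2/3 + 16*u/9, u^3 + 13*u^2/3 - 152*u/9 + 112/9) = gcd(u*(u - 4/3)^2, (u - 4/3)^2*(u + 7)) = u^2 - 8*u/3 + 16/9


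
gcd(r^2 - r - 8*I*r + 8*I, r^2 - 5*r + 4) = r - 1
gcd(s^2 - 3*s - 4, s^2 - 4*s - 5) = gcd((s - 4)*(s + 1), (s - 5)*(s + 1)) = s + 1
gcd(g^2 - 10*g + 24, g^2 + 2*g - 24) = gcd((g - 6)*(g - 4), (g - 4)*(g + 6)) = g - 4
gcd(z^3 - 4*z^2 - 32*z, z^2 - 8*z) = z^2 - 8*z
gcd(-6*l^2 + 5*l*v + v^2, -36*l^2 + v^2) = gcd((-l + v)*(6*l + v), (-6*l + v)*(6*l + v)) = 6*l + v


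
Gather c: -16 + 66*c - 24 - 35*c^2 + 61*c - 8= -35*c^2 + 127*c - 48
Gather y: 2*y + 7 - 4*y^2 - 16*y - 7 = -4*y^2 - 14*y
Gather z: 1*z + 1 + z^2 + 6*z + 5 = z^2 + 7*z + 6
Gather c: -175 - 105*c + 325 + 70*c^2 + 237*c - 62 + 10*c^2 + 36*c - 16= 80*c^2 + 168*c + 72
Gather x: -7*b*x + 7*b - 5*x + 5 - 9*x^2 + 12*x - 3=7*b - 9*x^2 + x*(7 - 7*b) + 2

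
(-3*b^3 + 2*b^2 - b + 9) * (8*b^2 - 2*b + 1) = -24*b^5 + 22*b^4 - 15*b^3 + 76*b^2 - 19*b + 9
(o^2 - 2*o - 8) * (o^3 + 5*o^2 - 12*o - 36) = o^5 + 3*o^4 - 30*o^3 - 52*o^2 + 168*o + 288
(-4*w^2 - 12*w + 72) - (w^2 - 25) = -5*w^2 - 12*w + 97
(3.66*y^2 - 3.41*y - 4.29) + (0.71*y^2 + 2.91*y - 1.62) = 4.37*y^2 - 0.5*y - 5.91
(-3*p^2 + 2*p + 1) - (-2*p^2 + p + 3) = -p^2 + p - 2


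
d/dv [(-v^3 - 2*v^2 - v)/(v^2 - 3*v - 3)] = (-v^4 + 6*v^3 + 16*v^2 + 12*v + 3)/(v^4 - 6*v^3 + 3*v^2 + 18*v + 9)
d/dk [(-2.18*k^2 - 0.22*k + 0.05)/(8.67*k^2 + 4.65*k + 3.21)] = (-8.2296*k^2 - 14.8626*k - 0.9387)/(75.1689*k^4 + 80.631*k^3 + 77.2839*k^2 + 29.853*k + 10.3041)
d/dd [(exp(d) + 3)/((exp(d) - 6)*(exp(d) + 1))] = (-exp(2*d) - 6*exp(d) + 9)*exp(d)/(exp(4*d) - 10*exp(3*d) + 13*exp(2*d) + 60*exp(d) + 36)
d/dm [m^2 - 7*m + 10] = 2*m - 7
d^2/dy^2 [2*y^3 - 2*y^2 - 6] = 12*y - 4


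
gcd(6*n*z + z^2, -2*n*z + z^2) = z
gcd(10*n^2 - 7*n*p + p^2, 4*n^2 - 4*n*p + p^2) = -2*n + p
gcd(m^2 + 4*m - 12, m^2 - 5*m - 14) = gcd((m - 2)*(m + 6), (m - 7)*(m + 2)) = 1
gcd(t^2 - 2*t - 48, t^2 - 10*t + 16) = t - 8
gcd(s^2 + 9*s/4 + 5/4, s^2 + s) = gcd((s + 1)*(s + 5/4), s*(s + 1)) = s + 1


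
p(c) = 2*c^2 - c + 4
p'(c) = 4*c - 1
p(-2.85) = 23.10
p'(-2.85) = -12.40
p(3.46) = 24.48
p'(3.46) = 12.84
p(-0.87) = 6.38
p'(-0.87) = -4.48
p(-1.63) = 10.94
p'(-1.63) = -7.52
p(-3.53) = 32.45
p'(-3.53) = -15.12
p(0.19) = 3.88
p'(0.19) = -0.24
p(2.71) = 15.98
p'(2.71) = 9.84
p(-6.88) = 105.55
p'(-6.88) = -28.52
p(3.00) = 19.00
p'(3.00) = 11.00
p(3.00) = 19.00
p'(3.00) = 11.00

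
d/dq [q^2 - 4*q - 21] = 2*q - 4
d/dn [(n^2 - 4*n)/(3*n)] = 1/3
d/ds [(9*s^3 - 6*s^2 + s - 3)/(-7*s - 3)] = 3*(-42*s^3 - 13*s^2 + 12*s - 8)/(49*s^2 + 42*s + 9)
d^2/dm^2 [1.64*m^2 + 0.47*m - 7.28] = 3.28000000000000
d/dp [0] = 0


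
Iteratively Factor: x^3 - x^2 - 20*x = (x - 5)*(x^2 + 4*x) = (x - 5)*(x + 4)*(x)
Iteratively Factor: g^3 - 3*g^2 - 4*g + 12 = (g + 2)*(g^2 - 5*g + 6) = (g - 3)*(g + 2)*(g - 2)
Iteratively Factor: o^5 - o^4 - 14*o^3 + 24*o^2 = (o + 4)*(o^4 - 5*o^3 + 6*o^2) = (o - 2)*(o + 4)*(o^3 - 3*o^2) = o*(o - 2)*(o + 4)*(o^2 - 3*o) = o^2*(o - 2)*(o + 4)*(o - 3)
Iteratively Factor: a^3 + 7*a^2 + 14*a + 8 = (a + 2)*(a^2 + 5*a + 4) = (a + 2)*(a + 4)*(a + 1)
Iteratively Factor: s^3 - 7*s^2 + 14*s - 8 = (s - 1)*(s^2 - 6*s + 8) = (s - 4)*(s - 1)*(s - 2)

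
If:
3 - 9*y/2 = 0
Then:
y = 2/3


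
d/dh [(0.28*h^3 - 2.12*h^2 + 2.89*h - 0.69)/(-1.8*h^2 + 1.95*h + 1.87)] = (-0.504*h^4 + 1.092*h^3 + 2.6388*h^2 - 10.4128*h + 6.7498)/(3.24*h^4 - 7.02*h^3 - 2.9295*h^2 + 7.293*h + 3.4969)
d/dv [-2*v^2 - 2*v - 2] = -4*v - 2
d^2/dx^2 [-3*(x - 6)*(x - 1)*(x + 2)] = 30 - 18*x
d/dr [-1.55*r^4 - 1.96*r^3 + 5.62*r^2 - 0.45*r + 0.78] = -6.2*r^3 - 5.88*r^2 + 11.24*r - 0.45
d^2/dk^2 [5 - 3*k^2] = -6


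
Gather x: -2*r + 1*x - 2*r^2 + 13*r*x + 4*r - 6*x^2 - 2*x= -2*r^2 + 2*r - 6*x^2 + x*(13*r - 1)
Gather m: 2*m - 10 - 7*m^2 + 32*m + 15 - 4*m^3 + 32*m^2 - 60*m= -4*m^3 + 25*m^2 - 26*m + 5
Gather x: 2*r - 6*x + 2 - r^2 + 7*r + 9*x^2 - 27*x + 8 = -r^2 + 9*r + 9*x^2 - 33*x + 10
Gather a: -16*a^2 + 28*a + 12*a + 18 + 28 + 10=-16*a^2 + 40*a + 56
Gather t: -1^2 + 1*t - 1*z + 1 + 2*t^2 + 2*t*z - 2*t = 2*t^2 + t*(2*z - 1) - z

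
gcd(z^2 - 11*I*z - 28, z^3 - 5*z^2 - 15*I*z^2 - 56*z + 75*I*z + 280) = z - 7*I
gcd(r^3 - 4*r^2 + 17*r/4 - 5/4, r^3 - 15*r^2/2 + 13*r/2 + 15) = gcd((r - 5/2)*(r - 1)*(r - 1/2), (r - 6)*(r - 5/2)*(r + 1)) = r - 5/2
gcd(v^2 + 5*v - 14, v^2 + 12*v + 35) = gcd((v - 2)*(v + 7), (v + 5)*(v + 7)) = v + 7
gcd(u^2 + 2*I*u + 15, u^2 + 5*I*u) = u + 5*I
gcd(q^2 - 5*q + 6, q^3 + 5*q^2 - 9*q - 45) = q - 3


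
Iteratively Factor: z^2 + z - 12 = (z + 4)*(z - 3)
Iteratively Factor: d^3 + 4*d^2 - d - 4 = (d + 1)*(d^2 + 3*d - 4) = (d + 1)*(d + 4)*(d - 1)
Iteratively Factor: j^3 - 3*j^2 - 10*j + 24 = (j - 4)*(j^2 + j - 6) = (j - 4)*(j + 3)*(j - 2)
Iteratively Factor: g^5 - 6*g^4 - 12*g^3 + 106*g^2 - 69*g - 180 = (g + 4)*(g^4 - 10*g^3 + 28*g^2 - 6*g - 45) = (g - 3)*(g + 4)*(g^3 - 7*g^2 + 7*g + 15) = (g - 3)^2*(g + 4)*(g^2 - 4*g - 5) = (g - 3)^2*(g + 1)*(g + 4)*(g - 5)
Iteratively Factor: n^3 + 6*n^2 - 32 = (n + 4)*(n^2 + 2*n - 8) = (n + 4)^2*(n - 2)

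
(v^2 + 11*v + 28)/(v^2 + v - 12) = (v + 7)/(v - 3)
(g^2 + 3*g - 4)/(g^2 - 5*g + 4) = (g + 4)/(g - 4)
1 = 1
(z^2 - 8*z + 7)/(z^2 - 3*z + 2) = (z - 7)/(z - 2)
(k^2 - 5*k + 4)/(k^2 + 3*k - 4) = (k - 4)/(k + 4)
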